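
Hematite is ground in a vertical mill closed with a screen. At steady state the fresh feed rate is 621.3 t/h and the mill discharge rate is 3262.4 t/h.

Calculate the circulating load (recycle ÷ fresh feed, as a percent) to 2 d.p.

CL = 425.09 %

Mill node: discharge = fresh + recycle.
R = M − F = 3262.4 − 621.3 = 2641.1 t/h
CL = 100·R/F = 100·2641.1/621.3 = 425.09 %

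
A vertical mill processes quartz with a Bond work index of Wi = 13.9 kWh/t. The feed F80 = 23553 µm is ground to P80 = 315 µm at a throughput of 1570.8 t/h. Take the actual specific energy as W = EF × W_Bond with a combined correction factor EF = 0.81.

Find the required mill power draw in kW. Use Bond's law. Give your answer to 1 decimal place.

P = 8812.3 kW

Bond:  W = 10 Wi (1/√P − 1/√F)
W = 10·13.9·(1/√315 − 1/√23553) = 10·13.9·(0.049828) = 6.9260 kWh/t
W_actual = 0.81 × 6.9260 = 5.6101 kWh/t
P = W·T = 5.6101·1570.8 = 8812.3 kW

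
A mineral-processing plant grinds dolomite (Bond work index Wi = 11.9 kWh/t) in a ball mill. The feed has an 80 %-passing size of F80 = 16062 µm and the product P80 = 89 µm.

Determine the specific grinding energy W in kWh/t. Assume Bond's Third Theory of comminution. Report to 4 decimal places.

W_Bond = 10·Wi·(1/√P₈₀ − 1/√F₈₀)
1/√89 = 0.106000;  1/√16062 = 0.007890
W = 10·11.9·(0.106000 − 0.007890) = 11.6750 kWh/t

W = 11.6750 kWh/t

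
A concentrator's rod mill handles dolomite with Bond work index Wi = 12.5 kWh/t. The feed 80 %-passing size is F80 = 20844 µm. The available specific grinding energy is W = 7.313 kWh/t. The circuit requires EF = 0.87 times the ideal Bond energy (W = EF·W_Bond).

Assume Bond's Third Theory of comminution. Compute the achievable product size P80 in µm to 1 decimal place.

P80 = 181.8 µm

W = 10 Wi / √P80 − 10 Wi / √F80
W_Bond = W / EF = 7.313 / 0.87 = 8.4057 kWh/t
⇒ 1/√P80 = W_Bond/(10 Wi) + 1/√F80
  = 8.4057/(10·12.5) + 1/√20844 = 0.067246 + 0.006926 = 0.074172
P80 = (1/0.074172)² = 13.4821² = 181.77 µm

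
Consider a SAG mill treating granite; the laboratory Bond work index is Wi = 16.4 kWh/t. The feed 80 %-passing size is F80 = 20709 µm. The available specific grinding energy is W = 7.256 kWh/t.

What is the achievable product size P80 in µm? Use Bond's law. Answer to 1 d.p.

P80 = 381.6 µm

W = 10 Wi (1/√P80 − 1/√F80)  [Bond]
P80^-0.5 = F80^-0.5 + W/(10 Wi)
  = 7.2560/(10·16.4) + 1/√20709 = 0.044244 + 0.006949 = 0.051193
P80 = (1/0.051193)² = 19.5340² = 381.58 µm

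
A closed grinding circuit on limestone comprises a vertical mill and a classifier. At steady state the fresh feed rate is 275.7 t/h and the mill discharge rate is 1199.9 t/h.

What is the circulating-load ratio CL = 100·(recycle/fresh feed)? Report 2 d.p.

Mill node: discharge = fresh + recycle.
R = M − F = 1199.9 − 275.7 = 924.2 t/h
CL = 100·R/F = 100·924.2/275.7 = 335.22 %

CL = 335.22 %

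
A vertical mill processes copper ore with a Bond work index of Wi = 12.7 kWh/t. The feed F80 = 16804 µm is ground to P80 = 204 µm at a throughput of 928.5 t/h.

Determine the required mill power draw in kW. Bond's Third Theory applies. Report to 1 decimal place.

Bond:  W = 10 Wi (1/√P − 1/√F)
W = 10·12.7·(1/√204 − 1/√16804) = 10·12.7·(0.062300) = 7.9121 kWh/t
Mill draw = 7.9121 × 928.5 = 7346.4 kW

P = 7346.4 kW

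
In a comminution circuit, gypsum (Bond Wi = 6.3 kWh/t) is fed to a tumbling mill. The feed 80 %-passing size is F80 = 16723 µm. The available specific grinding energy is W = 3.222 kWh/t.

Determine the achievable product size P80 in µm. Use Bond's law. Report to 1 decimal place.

W = 10 Wi (1/√P80 − 1/√F80)  [Bond]
P80^(−½) = W/(10 Wi) + F80^(−½)
  = 3.2220/(10·6.3) + 1/√16723 = 0.051143 + 0.007733 = 0.058876
P80 = (1/0.058876)² = 16.9849² = 288.49 µm

P80 = 288.5 µm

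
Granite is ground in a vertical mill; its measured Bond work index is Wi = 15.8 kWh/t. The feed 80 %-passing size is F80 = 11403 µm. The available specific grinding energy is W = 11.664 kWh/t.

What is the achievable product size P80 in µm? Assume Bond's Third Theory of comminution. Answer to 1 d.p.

W = 10 Wi / √P80 − 10 Wi / √F80
⇒ 1/√P80 = W/(10 Wi) + 1/√F80
  = 11.6640/(10·15.8) + 1/√11403 = 0.073823 + 0.009365 = 0.083187
P80 = (1/0.083187)² = 12.0210² = 144.51 µm

P80 = 144.5 µm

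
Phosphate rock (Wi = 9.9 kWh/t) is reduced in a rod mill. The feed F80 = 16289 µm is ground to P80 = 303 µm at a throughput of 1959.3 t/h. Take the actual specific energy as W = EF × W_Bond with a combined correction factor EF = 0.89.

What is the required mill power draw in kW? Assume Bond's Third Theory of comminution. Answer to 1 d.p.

P = 8564.9 kW

Bond:  W = 10 Wi (1/√P − 1/√F)
W = 10·9.9·(1/√303 − 1/√16289) = 10·9.9·(0.049613) = 4.9117 kWh/t
Corrected W = EF·W_Bond = 0.89·4.9117 = 4.3714 kWh/t
P_mill = W·ṁ = 4.3714·1959.3 = 8564.9 kW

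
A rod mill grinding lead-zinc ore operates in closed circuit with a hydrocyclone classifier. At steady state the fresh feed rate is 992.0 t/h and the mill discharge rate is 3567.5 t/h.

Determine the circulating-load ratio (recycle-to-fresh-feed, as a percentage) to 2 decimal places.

CL = 259.63 %

Steady state: M = F + R.
R = M − F = 3567.5 − 992.0 = 2575.5 t/h
CL = 100·R/F = 100·2575.5/992.0 = 259.63 %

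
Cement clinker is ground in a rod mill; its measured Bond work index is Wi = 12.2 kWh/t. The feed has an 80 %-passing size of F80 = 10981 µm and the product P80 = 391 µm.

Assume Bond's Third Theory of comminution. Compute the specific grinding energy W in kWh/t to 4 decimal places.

W = 5.0056 kWh/t

W_Bond = 10·Wi·(1/√P₈₀ − 1/√F₈₀)
1/√391 = 0.050572;  1/√10981 = 0.009543
W = 10·12.2·(0.050572 − 0.009543) = 5.0056 kWh/t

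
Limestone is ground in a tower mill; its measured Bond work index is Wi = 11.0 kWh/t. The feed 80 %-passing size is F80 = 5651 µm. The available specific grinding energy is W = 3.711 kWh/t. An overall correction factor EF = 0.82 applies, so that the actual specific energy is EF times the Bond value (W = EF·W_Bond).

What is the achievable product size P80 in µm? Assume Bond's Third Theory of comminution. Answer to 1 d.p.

W = 10 Wi (P80^-0.5 − F80^-0.5)
W_Bond = W / EF = 3.711 / 0.82 = 4.5256 kWh/t
P80^-0.5 = F80^-0.5 + W_Bond/(10 Wi)
  = 4.5256/(10·11.0) + 1/√5651 = 0.041142 + 0.013303 = 0.054445
P80 = (1/0.054445)² = 18.3673² = 337.36 µm

P80 = 337.4 µm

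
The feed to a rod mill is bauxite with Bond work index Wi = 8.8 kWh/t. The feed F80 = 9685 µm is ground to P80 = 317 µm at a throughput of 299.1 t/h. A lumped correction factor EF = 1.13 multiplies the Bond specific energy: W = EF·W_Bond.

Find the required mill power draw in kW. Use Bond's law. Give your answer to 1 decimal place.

P = 1368.3 kW

W = 10 Wi (P80^-0.5 − F80^-0.5)
W = 10·8.8·(1/√317 − 1/√9685) = 10·8.8·(0.046004) = 4.0484 kWh/t
Corrected W = EF·W_Bond = 1.13·4.0484 = 4.5747 kWh/t
P = W·T = 4.5747·299.1 = 1368.3 kW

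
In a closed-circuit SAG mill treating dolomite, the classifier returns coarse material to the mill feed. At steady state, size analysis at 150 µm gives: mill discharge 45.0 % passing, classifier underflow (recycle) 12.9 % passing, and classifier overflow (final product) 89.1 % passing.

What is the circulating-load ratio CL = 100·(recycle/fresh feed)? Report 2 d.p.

CL = 137.38 %

Two-product formula at 150 µm:
r = (o − d)/(d − u)
r = (89.1 − 45.0)/(45.0 − 12.9) = 44.1/32.1 = 1.3738
CL = 100·r = 137.38 %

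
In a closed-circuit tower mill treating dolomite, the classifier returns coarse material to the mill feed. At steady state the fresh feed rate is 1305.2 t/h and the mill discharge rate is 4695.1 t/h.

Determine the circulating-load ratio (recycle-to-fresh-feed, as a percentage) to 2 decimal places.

Mill node: discharge = fresh + recycle.
R = M − F = 4695.1 − 1305.2 = 3389.9 t/h
CL = 100·R/F = 100·3389.9/1305.2 = 259.72 %

CL = 259.72 %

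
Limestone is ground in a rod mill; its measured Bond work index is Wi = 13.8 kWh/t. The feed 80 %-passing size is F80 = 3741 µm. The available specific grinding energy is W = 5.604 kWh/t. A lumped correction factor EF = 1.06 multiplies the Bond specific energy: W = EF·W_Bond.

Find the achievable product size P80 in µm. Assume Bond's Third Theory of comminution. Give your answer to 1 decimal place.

Bond: W = 10·Wi·(1/√P80 − 1/√F80)
W_Bond = W / EF = 5.604 / 1.06 = 5.2868 kWh/t
P80^(−½) = W_Bond/(10 Wi) + F80^(−½)
  = 5.2868/(10·13.8) + 1/√3741 = 0.038310 + 0.016350 = 0.054660
P80 = (1/0.054660)² = 18.2950² = 334.71 µm

P80 = 334.7 µm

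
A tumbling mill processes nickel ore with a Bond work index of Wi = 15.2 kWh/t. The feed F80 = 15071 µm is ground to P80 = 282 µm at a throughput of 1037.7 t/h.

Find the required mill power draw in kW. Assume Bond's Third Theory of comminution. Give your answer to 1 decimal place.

W = 10 Wi / √P80 − 10 Wi / √F80
W = 10·15.2·(1/√282 − 1/√15071) = 10·15.2·(0.051403) = 7.8133 kWh/t
Mill draw = 7.8133 × 1037.7 = 8107.9 kW

P = 8107.9 kW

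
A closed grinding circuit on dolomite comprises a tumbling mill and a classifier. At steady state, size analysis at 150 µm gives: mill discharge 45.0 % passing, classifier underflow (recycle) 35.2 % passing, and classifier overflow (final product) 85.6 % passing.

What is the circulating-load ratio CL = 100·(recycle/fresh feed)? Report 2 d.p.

Balance %-passing 150 µm (r = R/F):
r = (o − d)/(d − u)
r = (85.6 − 45.0)/(45.0 − 35.2) = 40.6/9.8 = 4.1429
CL = 100·r = 414.29 %

CL = 414.29 %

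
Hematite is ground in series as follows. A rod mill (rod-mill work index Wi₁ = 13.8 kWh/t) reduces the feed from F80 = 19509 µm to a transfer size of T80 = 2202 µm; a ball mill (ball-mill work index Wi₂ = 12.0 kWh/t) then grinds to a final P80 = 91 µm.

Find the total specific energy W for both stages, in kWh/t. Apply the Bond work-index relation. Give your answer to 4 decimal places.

W = 11.9750 kWh/t

Bond:  W = 10 Wi (1/√P − 1/√F)
Stage 1 (19509→2202 µm, Wi₁=13.8): W₁ = 10·13.8·(0.021310 − 0.007159) = 1.9528 kWh/t
Stage 2 (2202→91 µm, Wi₂=12.0): W₂ = 10·12.0·(0.104828 − 0.021310) = 10.0222 kWh/t
W = W₁ + W₂ = 1.9528 + 10.0222 = 11.9750 kWh/t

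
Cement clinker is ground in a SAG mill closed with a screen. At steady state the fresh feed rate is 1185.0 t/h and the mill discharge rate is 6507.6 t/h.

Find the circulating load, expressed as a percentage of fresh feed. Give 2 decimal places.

Steady state: M = F + R.
R = M − F = 6507.6 − 1185.0 = 5322.6 t/h
CL = 100·R/F = 100·5322.6/1185.0 = 449.16 %

CL = 449.16 %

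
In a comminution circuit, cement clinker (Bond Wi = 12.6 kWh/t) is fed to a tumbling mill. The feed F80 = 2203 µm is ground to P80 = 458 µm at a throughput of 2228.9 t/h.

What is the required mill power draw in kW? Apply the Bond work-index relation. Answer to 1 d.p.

P = 7139.4 kW

W_Bond = 10·Wi·(1/√P₈₀ − 1/√F₈₀)
W = 10·12.6·(1/√458 − 1/√2203) = 10·12.6·(0.025421) = 3.2031 kWh/t
Mill draw = 3.2031 × 2228.9 = 7139.4 kW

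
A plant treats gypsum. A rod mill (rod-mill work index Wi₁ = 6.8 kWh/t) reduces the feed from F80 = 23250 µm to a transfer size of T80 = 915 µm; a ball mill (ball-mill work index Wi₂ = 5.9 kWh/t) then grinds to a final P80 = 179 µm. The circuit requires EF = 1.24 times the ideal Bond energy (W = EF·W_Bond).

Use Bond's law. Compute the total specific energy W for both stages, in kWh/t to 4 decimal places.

W = 5.2842 kWh/t

Bond: W = 10·Wi·(1/√P80 − 1/√F80)
Stage 1 (23250→915 µm, Wi₁=6.8): W₁ = 10·6.8·(0.033059 − 0.006558) = 1.8020 kWh/t
Stage 2 (915→179 µm, Wi₂=5.9): W₂ = 10·5.9·(0.074744 − 0.033059) = 2.4594 kWh/t
W = W₁ + W₂ = 1.8020 + 2.4594 = 4.2614 kWh/t
With EF = 1.24: W = 4.2614·1.24 = 5.2842 kWh/t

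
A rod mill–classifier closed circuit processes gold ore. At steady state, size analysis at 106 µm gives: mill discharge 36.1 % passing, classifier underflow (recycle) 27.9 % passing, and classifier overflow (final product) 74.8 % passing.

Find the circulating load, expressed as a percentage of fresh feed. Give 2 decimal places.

Classifier node, passing 106 µm:
Fd + Rd = Ru + Fo ⇒ R/F = (o−d)/(d−u)
r = (74.8 − 36.1)/(36.1 − 27.9) = 38.7/8.2 = 4.7195
CL = 100·r = 471.95 %

CL = 471.95 %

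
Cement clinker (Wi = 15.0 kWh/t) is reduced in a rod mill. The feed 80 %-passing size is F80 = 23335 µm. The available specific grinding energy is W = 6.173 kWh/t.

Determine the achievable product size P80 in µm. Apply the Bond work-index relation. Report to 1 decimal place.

P80 = 439.5 µm

Bond:  W = 10 Wi (1/√P − 1/√F)
⇒ 1/√P80 = W/(10 Wi) + 1/√F80
  = 6.1730/(10·15.0) + 1/√23335 = 0.041153 + 0.006546 = 0.047700
P80 = (1/0.047700)² = 20.9645² = 439.51 µm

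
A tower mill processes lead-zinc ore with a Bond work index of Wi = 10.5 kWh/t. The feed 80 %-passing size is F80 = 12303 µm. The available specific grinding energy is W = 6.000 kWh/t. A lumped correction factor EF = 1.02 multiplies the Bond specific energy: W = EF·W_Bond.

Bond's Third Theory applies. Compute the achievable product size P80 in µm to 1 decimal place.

W = 10 Wi (1/√P80 − 1/√F80)  [Bond]
W_Bond = W / EF = 6.000 / 1.02 = 5.8824 kWh/t
1/√P80 = 1/√F80 + W_Bond/(10·Wi)
  = 5.8824/(10·10.5) + 1/√12303 = 0.056022 + 0.009016 = 0.065038
P80 = (1/0.065038)² = 15.3756² = 236.41 µm

P80 = 236.4 µm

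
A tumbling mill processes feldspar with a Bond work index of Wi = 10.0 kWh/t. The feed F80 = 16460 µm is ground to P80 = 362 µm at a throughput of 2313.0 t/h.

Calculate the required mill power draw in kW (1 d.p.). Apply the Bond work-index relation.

Bond:  W = 10 Wi (1/√P − 1/√F)
W = 10·10.0·(1/√362 − 1/√16460) = 10·10.0·(0.044764) = 4.4764 kWh/t
P = W·T = 4.4764·2313.0 = 10354.0 kW

P = 10354.0 kW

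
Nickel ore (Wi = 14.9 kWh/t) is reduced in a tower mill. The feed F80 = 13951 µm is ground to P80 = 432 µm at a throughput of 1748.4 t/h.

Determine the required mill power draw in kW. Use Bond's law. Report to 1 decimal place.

Bond:  W = 10 Wi (1/√P − 1/√F)
W = 10·14.9·(1/√432 − 1/√13951) = 10·14.9·(0.039646) = 5.9073 kWh/t
Power = W × throughput = 5.9073 kWh/t × 1748.4 t/h = 10328.3 kW

P = 10328.3 kW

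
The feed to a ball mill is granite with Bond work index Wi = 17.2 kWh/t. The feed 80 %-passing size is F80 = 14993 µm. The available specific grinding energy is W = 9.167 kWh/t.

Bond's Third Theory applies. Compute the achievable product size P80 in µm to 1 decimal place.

P80 = 264.7 µm

W = 10·Wi·(P80^(-½) − F80^(-½))
1/√P80 = 1/√F80 + W/(10·Wi)
  = 9.1670/(10·17.2) + 1/√14993 = 0.053297 + 0.008167 = 0.061463
P80 = (1/0.061463)² = 16.2698² = 264.71 µm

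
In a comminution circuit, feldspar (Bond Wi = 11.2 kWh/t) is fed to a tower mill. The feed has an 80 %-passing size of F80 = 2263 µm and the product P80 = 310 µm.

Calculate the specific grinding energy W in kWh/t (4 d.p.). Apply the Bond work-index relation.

W = 10·Wi·[P80^(−½) − F80^(−½)]
1/√310 = 0.056796;  1/√2263 = 0.021021
W = 10·11.2·(0.056796 − 0.021021) = 4.0068 kWh/t

W = 4.0068 kWh/t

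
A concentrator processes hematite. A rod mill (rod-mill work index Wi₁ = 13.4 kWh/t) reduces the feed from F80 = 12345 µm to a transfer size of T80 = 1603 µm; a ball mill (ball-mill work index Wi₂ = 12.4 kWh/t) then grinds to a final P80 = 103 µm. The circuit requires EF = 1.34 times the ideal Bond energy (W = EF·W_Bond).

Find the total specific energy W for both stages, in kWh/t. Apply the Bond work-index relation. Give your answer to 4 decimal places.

W = 10·Wi·[P80^(−½) − F80^(−½)]
Stage 1 (12345→1603 µm, Wi₁=13.4): W₁ = 10·13.4·(0.024977 − 0.009000) = 2.1408 kWh/t
Stage 2 (1603→103 µm, Wi₂=12.4): W₂ = 10·12.4·(0.098533 − 0.024977) = 9.1210 kWh/t
W = W₁ + W₂ = 2.1408 + 9.1210 = 11.2618 kWh/t
Corrected W = EF·W_Bond = 1.34·11.2618 = 15.0908 kWh/t

W = 15.0908 kWh/t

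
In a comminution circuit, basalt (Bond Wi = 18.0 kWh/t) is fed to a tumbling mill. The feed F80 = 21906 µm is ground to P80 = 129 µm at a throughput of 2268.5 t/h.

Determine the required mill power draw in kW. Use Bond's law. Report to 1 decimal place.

P = 33192.6 kW

W = 10 Wi (P80^-0.5 − F80^-0.5)
W = 10·18.0·(1/√129 − 1/√21906) = 10·18.0·(0.081289) = 14.6320 kWh/t
Power = W × throughput = 14.6320 kWh/t × 2268.5 t/h = 33192.6 kW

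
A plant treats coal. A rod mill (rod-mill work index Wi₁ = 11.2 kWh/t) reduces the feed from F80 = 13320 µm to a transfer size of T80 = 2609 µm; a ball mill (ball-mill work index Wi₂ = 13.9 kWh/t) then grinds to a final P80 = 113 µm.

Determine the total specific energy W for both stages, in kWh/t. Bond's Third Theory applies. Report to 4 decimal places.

W = 11.5770 kWh/t

W = 10 Wi (P80^-0.5 − F80^-0.5)
Stage 1 (13320→2609 µm, Wi₁=11.2): W₁ = 10·11.2·(0.019578 − 0.008665) = 1.2223 kWh/t
Stage 2 (2609→113 µm, Wi₂=13.9): W₂ = 10·13.9·(0.094072 − 0.019578) = 10.3547 kWh/t
W = W₁ + W₂ = 1.2223 + 10.3547 = 11.5770 kWh/t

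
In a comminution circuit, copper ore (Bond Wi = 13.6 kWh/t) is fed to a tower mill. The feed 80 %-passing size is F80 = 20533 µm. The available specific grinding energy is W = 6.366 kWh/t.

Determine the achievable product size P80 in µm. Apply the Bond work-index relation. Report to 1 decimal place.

P80 = 345.7 µm

W = 10 Wi (P80^-0.5 − F80^-0.5)
P80^(−½) = W/(10 Wi) + F80^(−½)
  = 6.3660/(10·13.6) + 1/√20533 = 0.046809 + 0.006979 = 0.053788
P80 = (1/0.053788)² = 18.5917² = 345.65 µm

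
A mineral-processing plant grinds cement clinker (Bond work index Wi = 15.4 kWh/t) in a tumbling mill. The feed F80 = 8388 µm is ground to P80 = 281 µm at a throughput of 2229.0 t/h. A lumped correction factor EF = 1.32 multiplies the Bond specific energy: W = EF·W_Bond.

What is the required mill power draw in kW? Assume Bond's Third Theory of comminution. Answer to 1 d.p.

W = 10·Wi·(P80^(-½) − F80^(-½))
W = 10·15.4·(1/√281 − 1/√8388) = 10·15.4·(0.048736) = 7.5054 kWh/t
Apply correction: 7.5054 × 1.32 = 9.9071 kWh/t
P = W·T = 9.9071·2229.0 = 22083.0 kW

P = 22083.0 kW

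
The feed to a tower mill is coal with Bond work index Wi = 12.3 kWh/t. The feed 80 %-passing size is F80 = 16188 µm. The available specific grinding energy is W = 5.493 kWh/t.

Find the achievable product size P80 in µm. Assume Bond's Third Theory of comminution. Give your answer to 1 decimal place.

P80 = 362.6 µm

W = 10 Wi (P80^-0.5 − F80^-0.5)
1/√P80 = 1/√F80 + W/(10·Wi)
  = 5.4930/(10·12.3) + 1/√16188 = 0.044659 + 0.007860 = 0.052518
P80 = (1/0.052518)² = 19.0410² = 362.56 µm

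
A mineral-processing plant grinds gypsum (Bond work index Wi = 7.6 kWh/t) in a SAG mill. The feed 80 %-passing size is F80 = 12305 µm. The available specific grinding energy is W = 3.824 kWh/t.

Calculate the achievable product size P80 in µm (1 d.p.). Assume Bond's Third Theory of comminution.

W_Bond = 10·Wi·(1/√P₈₀ − 1/√F₈₀)
⇒ 1/√P80 = W/(10·Wi) + 1/√F80
  = 3.8240/(10·7.6) + 1/√12305 = 0.050316 + 0.009015 = 0.059331
P80 = (1/0.059331)² = 16.8547² = 284.08 µm

P80 = 284.1 µm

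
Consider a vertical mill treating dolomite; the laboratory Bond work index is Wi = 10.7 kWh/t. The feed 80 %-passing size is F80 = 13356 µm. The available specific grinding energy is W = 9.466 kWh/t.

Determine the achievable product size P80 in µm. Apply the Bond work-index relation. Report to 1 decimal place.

P80 = 106.0 µm

W = 10 Wi / √P80 − 10 Wi / √F80
⇒ 1/√P80 = W/(10 Wi) + 1/√F80
  = 9.4660/(10·10.7) + 1/√13356 = 0.088467 + 0.008653 = 0.097120
P80 = (1/0.097120)² = 10.2965² = 106.02 µm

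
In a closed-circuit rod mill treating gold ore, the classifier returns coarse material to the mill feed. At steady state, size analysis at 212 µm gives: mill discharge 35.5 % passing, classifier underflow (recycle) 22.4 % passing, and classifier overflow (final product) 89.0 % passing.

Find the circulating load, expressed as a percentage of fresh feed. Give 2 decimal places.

Two-product formula at 212 µm:
Fd + Rd = Ru + Fo ⇒ R/F = (o−d)/(d−u)
r = (89.0 − 35.5)/(35.5 − 22.4) = 53.5/13.1 = 4.0840
CL = 100·r = 408.40 %

CL = 408.40 %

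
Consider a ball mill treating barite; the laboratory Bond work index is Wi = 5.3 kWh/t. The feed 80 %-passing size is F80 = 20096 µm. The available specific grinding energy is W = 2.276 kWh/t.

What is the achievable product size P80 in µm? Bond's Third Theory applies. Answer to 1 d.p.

Bond: W = 10·Wi·(1/√P80 − 1/√F80)
⇒ 1/√P80 = W/(10 Wi) + 1/√F80
  = 2.2760/(10·5.3) + 1/√20096 = 0.042943 + 0.007054 = 0.049998
P80 = (1/0.049998)² = 20.0010² = 400.04 µm

P80 = 400.0 µm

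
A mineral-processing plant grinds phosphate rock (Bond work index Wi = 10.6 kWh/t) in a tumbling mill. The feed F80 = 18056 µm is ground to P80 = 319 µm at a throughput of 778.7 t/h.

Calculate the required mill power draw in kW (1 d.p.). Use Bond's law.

W = 10 Wi (1/√P80 − 1/√F80)  [Bond]
W = 10·10.6·(1/√319 − 1/√18056) = 10·10.6·(0.048547) = 5.1460 kWh/t
Power = W × throughput = 5.1460 kWh/t × 778.7 t/h = 4007.2 kW

P = 4007.2 kW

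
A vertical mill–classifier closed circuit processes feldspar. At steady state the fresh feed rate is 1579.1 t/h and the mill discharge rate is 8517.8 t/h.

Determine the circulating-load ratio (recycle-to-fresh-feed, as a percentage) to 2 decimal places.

Discharge = new feed + return, hence
R = M − F = 8517.8 − 1579.1 = 6938.7 t/h
CL = 100·R/F = 100·6938.7/1579.1 = 439.41 %

CL = 439.41 %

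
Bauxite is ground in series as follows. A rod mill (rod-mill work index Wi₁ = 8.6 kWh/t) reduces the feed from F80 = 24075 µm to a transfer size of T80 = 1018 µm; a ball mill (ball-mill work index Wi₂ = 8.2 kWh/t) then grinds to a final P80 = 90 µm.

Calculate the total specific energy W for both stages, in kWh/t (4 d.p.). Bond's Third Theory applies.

W = 8.2147 kWh/t

W_Bond = 10·Wi·(1/√P₈₀ − 1/√F₈₀)
Stage 1 (24075→1018 µm, Wi₁=8.6): W₁ = 10·8.6·(0.031342 − 0.006445) = 2.1411 kWh/t
Stage 2 (1018→90 µm, Wi₂=8.2): W₂ = 10·8.2·(0.105409 − 0.031342) = 6.0735 kWh/t
W = W₁ + W₂ = 2.1411 + 6.0735 = 8.2147 kWh/t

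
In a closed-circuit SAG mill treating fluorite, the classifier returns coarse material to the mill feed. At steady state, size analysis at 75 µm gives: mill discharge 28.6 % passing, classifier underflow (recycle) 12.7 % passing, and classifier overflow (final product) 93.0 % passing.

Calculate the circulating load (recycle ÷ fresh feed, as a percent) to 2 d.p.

Mass balance on the −75 µm fraction:
(1+r)d = ru + o → r = (o−d)/(d−u)
r = (93.0 − 28.6)/(28.6 − 12.7) = 64.4/15.9 = 4.0503
CL = 100·r = 405.03 %

CL = 405.03 %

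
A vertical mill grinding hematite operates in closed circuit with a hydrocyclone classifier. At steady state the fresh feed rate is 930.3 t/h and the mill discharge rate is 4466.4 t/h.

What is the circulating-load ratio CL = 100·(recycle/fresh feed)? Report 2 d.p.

CL = 380.10 %

Mill node: discharge = fresh + recycle.
R = M − F = 4466.4 − 930.3 = 3536.1 t/h
CL = 100·R/F = 100·3536.1/930.3 = 380.10 %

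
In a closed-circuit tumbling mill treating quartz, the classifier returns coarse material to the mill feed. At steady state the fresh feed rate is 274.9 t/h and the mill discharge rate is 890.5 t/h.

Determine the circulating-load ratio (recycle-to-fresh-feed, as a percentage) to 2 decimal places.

CL = 223.94 %

Discharge = new feed + return, hence
R = M − F = 890.5 − 274.9 = 615.6 t/h
CL = 100·R/F = 100·615.6/274.9 = 223.94 %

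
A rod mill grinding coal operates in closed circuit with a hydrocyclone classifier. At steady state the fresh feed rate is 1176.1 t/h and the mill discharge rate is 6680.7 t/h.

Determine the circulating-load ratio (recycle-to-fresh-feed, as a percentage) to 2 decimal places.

CL = 468.04 %

Steady state: M = F + R.
R = M − F = 6680.7 − 1176.1 = 5504.6 t/h
CL = 100·R/F = 100·5504.6/1176.1 = 468.04 %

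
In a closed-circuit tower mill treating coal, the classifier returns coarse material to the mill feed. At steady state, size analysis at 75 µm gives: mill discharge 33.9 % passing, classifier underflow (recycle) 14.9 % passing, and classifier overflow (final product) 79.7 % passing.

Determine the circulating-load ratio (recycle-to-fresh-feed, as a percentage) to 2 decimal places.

Classifier node, passing 75 µm:
d + r·d = r·u + o → r(d−u) = o−d
r = (79.7 − 33.9)/(33.9 − 14.9) = 45.8/19.0 = 2.4105
CL = 100·r = 241.05 %

CL = 241.05 %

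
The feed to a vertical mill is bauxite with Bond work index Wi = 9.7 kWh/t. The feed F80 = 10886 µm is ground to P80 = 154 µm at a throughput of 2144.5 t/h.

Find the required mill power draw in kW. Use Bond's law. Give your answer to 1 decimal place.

P = 14768.7 kW

W = 10 Wi (P80^-0.5 − F80^-0.5)
W = 10·9.7·(1/√154 − 1/√10886) = 10·9.7·(0.070998) = 6.8868 kWh/t
P = W·T = 6.8868·2144.5 = 14768.7 kW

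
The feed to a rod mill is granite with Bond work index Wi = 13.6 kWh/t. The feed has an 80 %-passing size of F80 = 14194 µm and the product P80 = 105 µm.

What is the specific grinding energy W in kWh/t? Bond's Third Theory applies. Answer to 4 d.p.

Bond:  W = 10 Wi (1/√P − 1/√F)
1/√105 = 0.097590;  1/√14194 = 0.008394
W = 10·13.6·(0.097590 − 0.008394) = 12.1307 kWh/t

W = 12.1307 kWh/t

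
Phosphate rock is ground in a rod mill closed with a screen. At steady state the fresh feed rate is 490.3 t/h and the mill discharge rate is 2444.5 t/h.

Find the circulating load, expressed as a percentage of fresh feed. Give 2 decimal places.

CL = 398.57 %

Mill node: discharge = fresh + recycle.
R = M − F = 2444.5 − 490.3 = 1954.2 t/h
CL = 100·R/F = 100·1954.2/490.3 = 398.57 %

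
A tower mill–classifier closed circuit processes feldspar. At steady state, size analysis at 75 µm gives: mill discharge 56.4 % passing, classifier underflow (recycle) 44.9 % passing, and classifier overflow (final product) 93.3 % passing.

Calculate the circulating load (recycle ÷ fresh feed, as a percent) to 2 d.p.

CL = 320.87 %

Let r = R/F. Size balance at 75 µm:
Fd + Rd = Ru + Fo ⇒ R/F = (o−d)/(d−u)
r = (93.3 − 56.4)/(56.4 − 44.9) = 36.9/11.5 = 3.2087
CL = 100·r = 320.87 %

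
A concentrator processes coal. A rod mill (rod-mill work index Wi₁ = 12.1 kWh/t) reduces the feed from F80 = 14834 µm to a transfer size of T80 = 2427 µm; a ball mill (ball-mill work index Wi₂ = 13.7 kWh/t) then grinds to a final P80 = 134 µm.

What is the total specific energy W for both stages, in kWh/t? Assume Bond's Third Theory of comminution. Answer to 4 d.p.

W = 10.5167 kWh/t

W = 10 Wi / √P80 − 10 Wi / √F80
Stage 1 (14834→2427 µm, Wi₁=12.1): W₁ = 10·12.1·(0.020299 − 0.008211) = 1.4627 kWh/t
Stage 2 (2427→134 µm, Wi₂=13.7): W₂ = 10·13.7·(0.086387 − 0.020299) = 9.0541 kWh/t
W = W₁ + W₂ = 1.4627 + 9.0541 = 10.5167 kWh/t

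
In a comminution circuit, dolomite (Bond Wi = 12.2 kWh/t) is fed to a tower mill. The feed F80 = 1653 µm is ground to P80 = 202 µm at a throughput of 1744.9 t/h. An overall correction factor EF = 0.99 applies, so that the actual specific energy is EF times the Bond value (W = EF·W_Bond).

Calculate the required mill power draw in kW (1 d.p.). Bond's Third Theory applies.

W = 10·Wi·(P80^(-½) − F80^(-½))
W = 10·12.2·(1/√202 − 1/√1653) = 10·12.2·(0.045764) = 5.5832 kWh/t
Corrected W = EF·W_Bond = 0.99·5.5832 = 5.5274 kWh/t
P_mill = W·ṁ = 5.5274·1744.9 = 9644.7 kW

P = 9644.7 kW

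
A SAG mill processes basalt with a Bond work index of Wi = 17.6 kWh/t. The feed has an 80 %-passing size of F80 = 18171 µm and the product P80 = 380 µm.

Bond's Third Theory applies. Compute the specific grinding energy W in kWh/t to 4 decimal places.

W = 7.7230 kWh/t

W_Bond = 10·Wi·(1/√P₈₀ − 1/√F₈₀)
1/√380 = 0.051299;  1/√18171 = 0.007418
W = 10·17.6·(0.051299 − 0.007418) = 7.7230 kWh/t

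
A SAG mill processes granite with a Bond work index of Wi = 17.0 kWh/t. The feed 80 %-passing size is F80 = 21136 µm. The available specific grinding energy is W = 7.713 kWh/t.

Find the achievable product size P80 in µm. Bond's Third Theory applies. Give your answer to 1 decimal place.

W_Bond = 10·Wi·(1/√P₈₀ − 1/√F₈₀)
⇒ 1/√P80 = W/(10·Wi) + 1/√F80
  = 7.7130/(10·17.0) + 1/√21136 = 0.045371 + 0.006878 = 0.052249
P80 = (1/0.052249)² = 19.1391² = 366.31 µm

P80 = 366.3 µm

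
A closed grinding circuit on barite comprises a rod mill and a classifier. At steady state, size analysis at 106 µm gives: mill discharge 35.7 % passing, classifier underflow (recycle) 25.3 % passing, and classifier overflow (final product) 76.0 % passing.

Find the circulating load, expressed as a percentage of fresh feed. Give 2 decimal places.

CL = 387.50 %

Classifier node, passing 106 µm:
(1+r)·d = r·u + o ⇒ r = (o−d)/(d−u)
r = (76.0 − 35.7)/(35.7 − 25.3) = 40.3/10.4 = 3.8750
CL = 100·r = 387.50 %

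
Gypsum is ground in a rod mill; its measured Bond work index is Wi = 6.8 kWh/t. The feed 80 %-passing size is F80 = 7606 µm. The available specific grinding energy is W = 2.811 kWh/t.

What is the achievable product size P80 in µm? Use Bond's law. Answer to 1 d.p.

P80 = 358.6 µm

W = 10·Wi·(P80^(-½) − F80^(-½))
⇒ 1/√P80 = W/(10·Wi) + 1/√F80
  = 2.8110/(10·6.8) + 1/√7606 = 0.041338 + 0.011466 = 0.052804
P80 = (1/0.052804)² = 18.9378² = 358.64 µm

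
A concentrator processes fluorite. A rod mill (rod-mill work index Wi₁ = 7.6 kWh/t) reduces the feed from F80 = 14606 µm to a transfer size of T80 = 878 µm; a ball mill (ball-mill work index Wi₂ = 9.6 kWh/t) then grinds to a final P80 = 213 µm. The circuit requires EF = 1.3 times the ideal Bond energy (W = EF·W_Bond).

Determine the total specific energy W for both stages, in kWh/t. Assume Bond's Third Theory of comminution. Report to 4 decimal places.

W = 10·Wi·[P80^(−½) − F80^(−½)]
Stage 1 (14606→878 µm, Wi₁=7.6): W₁ = 10·7.6·(0.033748 − 0.008274) = 1.9360 kWh/t
Stage 2 (878→213 µm, Wi₂=9.6): W₂ = 10·9.6·(0.068519 − 0.033748) = 3.3380 kWh/t
W = W₁ + W₂ = 1.9360 + 3.3380 = 5.2740 kWh/t
Corrected W = EF·W_Bond = 1.3·5.2740 = 6.8562 kWh/t

W = 6.8562 kWh/t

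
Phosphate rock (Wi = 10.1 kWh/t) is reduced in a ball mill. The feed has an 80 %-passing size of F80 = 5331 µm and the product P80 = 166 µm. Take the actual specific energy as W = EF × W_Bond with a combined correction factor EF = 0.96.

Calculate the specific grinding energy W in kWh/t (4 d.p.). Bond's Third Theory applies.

W = 6.1976 kWh/t

Bond: W = 10·Wi·(1/√P80 − 1/√F80)
1/√166 = 0.077615;  1/√5331 = 0.013696
W = 10·10.1·(0.077615 − 0.013696) = 6.4558 kWh/t
Corrected W = EF·W_Bond = 0.96·6.4558 = 6.1976 kWh/t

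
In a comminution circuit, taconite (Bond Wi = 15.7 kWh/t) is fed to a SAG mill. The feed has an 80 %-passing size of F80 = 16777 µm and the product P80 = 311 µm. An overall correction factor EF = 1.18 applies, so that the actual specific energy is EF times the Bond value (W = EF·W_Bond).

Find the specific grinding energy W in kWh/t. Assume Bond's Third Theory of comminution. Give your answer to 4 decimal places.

W = 10·Wi·[P80^(−½) − F80^(−½)]
1/√311 = 0.056705;  1/√16777 = 0.007720
W = 10·15.7·(0.056705 − 0.007720) = 7.6905 kWh/t
Corrected W = EF·W_Bond = 1.18·7.6905 = 9.0748 kWh/t

W = 9.0748 kWh/t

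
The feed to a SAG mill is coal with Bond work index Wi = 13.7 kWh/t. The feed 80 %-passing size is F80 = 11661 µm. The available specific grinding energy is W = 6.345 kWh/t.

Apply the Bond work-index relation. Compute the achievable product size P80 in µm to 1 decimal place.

W = 10·Wi·[P80^(−½) − F80^(−½)]
P80^-0.5 = F80^-0.5 + W/(10 Wi)
  = 6.3450/(10·13.7) + 1/√11661 = 0.046314 + 0.009260 = 0.055574
P80 = (1/0.055574)² = 17.9939² = 323.78 µm

P80 = 323.8 µm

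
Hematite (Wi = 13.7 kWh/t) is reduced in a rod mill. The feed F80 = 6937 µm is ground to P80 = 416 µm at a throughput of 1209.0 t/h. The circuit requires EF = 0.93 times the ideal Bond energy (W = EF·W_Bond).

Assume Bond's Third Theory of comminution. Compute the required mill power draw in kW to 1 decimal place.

P = 5702.9 kW

W = 10·Wi·[P80^(−½) − F80^(−½)]
W = 10·13.7·(1/√416 − 1/√6937) = 10·13.7·(0.037023) = 5.0721 kWh/t
W_actual = 0.93 × 5.0721 = 4.7170 kWh/t
P_mill = W·ṁ = 4.7170·1209.0 = 5702.9 kW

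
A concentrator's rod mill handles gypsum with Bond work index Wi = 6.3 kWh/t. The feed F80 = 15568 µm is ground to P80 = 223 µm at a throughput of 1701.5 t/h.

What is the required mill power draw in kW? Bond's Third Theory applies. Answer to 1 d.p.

P = 6319.2 kW

W = 10·Wi·(P80^(-½) − F80^(-½))
W = 10·6.3·(1/√223 − 1/√15568) = 10·6.3·(0.058950) = 3.7139 kWh/t
P_mill = W·ṁ = 3.7139·1701.5 = 6319.2 kW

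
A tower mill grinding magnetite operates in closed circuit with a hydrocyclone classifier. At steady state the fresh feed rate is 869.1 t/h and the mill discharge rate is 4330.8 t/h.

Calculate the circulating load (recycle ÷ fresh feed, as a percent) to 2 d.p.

CL = 398.31 %

M = F + R at steady state, so:
R = M − F = 4330.8 − 869.1 = 3461.7 t/h
CL = 100·R/F = 100·3461.7/869.1 = 398.31 %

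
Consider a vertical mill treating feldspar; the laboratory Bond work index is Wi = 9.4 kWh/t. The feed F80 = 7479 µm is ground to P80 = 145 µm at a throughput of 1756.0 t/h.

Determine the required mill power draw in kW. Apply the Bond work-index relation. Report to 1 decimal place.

W_Bond = 10·Wi·(1/√P₈₀ − 1/√F₈₀)
W = 10·9.4·(1/√145 − 1/√7479) = 10·9.4·(0.071482) = 6.7193 kWh/t
P_mill = W·ṁ = 6.7193·1756.0 = 11799.2 kW

P = 11799.2 kW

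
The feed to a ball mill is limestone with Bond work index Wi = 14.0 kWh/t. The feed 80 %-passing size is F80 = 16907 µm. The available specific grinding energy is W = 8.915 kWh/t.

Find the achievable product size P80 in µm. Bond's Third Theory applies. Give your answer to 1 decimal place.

Bond: W = 10·Wi·(1/√P80 − 1/√F80)
P80^(−½) = W/(10 Wi) + F80^(−½)
  = 8.9150/(10·14.0) + 1/√16907 = 0.063679 + 0.007691 = 0.071369
P80 = (1/0.071369)² = 14.0116² = 196.33 µm

P80 = 196.3 µm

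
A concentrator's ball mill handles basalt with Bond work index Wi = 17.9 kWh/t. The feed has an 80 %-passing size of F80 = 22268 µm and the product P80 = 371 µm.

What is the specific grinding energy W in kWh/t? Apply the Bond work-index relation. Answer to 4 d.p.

W_Bond = 10·Wi·(1/√P₈₀ − 1/√F₈₀)
1/√371 = 0.051917;  1/√22268 = 0.006701
W = 10·17.9·(0.051917 − 0.006701) = 8.0937 kWh/t

W = 8.0937 kWh/t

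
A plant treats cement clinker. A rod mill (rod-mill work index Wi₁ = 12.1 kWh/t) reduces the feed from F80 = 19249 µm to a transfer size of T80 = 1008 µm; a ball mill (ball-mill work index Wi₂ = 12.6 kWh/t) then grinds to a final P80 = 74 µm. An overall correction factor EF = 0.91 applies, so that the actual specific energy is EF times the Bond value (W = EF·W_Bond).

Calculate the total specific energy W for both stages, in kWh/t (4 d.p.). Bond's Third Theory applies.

W_Bond = 10·Wi·(1/√P₈₀ − 1/√F₈₀)
Stage 1 (19249→1008 µm, Wi₁=12.1): W₁ = 10·12.1·(0.031497 − 0.007208) = 2.9390 kWh/t
Stage 2 (1008→74 µm, Wi₂=12.6): W₂ = 10·12.6·(0.116248 − 0.031497) = 10.6786 kWh/t
W = W₁ + W₂ = 2.9390 + 10.6786 = 13.6176 kWh/t
With EF = 0.91: W = 13.6176·0.91 = 12.3920 kWh/t

W = 12.3920 kWh/t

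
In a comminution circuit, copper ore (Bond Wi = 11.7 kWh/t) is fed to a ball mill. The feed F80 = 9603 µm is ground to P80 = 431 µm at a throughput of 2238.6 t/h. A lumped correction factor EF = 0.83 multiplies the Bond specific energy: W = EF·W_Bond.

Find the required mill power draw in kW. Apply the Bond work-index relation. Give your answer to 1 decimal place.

P = 8252.9 kW

W = 10·Wi·(P80^(-½) − F80^(-½))
W = 10·11.7·(1/√431 − 1/√9603) = 10·11.7·(0.037964) = 4.4418 kWh/t
Corrected W = EF·W_Bond = 0.83·4.4418 = 3.6867 kWh/t
P = W·T = 3.6867·2238.6 = 8252.9 kW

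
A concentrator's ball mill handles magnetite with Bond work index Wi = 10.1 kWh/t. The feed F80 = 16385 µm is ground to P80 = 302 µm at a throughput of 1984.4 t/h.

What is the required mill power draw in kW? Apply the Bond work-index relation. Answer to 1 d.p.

P = 9967.4 kW

W = 10·Wi·[P80^(−½) − F80^(−½)]
W = 10·10.1·(1/√302 − 1/√16385) = 10·10.1·(0.049731) = 5.0229 kWh/t
P = W·T = 5.0229·1984.4 = 9967.4 kW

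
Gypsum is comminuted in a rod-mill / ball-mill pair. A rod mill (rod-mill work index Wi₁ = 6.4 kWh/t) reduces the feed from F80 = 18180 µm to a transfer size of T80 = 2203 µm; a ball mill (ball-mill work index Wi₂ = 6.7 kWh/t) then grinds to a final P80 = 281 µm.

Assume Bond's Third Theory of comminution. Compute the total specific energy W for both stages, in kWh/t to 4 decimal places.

W = 10 Wi (P80^-0.5 − F80^-0.5)
Stage 1 (18180→2203 µm, Wi₁=6.4): W₁ = 10·6.4·(0.021306 − 0.007417) = 0.8889 kWh/t
Stage 2 (2203→281 µm, Wi₂=6.7): W₂ = 10·6.7·(0.059655 − 0.021306) = 2.5694 kWh/t
W = W₁ + W₂ = 0.8889 + 2.5694 = 3.4583 kWh/t

W = 3.4583 kWh/t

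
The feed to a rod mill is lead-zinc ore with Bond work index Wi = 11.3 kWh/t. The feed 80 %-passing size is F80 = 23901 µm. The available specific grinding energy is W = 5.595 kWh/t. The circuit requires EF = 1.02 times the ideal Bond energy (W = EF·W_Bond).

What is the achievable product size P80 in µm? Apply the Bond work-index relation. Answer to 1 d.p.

P80 = 330.4 µm

Bond:  W = 10 Wi (1/√P − 1/√F)
W_Bond = W / EF = 5.595 / 1.02 = 5.4853 kWh/t
1/√P80 = 1/√F80 + W_Bond/(10·Wi)
  = 5.4853/(10·11.3) + 1/√23901 = 0.048542 + 0.006468 = 0.055011
P80 = (1/0.055011)² = 18.1783² = 330.45 µm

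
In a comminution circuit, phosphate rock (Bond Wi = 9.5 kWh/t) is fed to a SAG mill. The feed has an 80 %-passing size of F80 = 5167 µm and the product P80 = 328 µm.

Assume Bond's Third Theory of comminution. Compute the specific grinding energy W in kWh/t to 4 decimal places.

W = 10 Wi (1/√P80 − 1/√F80)  [Bond]
1/√328 = 0.055216;  1/√5167 = 0.013912
W = 10·9.5·(0.055216 − 0.013912) = 3.9239 kWh/t

W = 3.9239 kWh/t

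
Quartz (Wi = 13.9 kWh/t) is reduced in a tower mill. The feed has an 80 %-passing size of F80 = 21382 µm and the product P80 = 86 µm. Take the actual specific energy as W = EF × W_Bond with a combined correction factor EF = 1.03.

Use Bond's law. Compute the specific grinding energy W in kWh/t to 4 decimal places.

W = 14.4593 kWh/t

W_Bond = 10·Wi·(1/√P₈₀ − 1/√F₈₀)
1/√86 = 0.107833;  1/√21382 = 0.006839
W = 10·13.9·(0.107833 − 0.006839) = 14.0382 kWh/t
Apply correction: 14.0382 × 1.03 = 14.4593 kWh/t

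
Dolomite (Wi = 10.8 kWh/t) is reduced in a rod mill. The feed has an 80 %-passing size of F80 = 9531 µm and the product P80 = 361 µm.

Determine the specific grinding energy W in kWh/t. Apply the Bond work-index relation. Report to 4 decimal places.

Bond: W = 10·Wi·(1/√P80 − 1/√F80)
1/√361 = 0.052632;  1/√9531 = 0.010243
W = 10·10.8·(0.052632 − 0.010243) = 4.5780 kWh/t

W = 4.5780 kWh/t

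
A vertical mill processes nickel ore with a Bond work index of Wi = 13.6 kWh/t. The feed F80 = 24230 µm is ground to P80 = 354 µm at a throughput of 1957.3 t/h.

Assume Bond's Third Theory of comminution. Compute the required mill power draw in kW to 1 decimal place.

W = 10 Wi (P80^-0.5 − F80^-0.5)
W = 10·13.6·(1/√354 − 1/√24230) = 10·13.6·(0.046725) = 6.3546 kWh/t
P = W·T = 6.3546·1957.3 = 12437.9 kW

P = 12437.9 kW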